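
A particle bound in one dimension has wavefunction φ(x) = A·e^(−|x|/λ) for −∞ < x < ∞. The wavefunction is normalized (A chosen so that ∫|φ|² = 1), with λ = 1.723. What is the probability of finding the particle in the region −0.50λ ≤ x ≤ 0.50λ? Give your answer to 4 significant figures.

P ≈ 0.6321

|φ|² is the probability density, so P = ∫_{−0.50λ}^{0.50λ} |φ|² dx.
Since A² = 1/(λ), this is the region integral divided by the full normalization integral.
By symmetry take twice the x ≥ 0 contribution in numerator and denominator; the 2's cancel. Substituting u = x/λ, A² and the length scale cancel in the ratio: P = ∫_{0}^{0.50} e^(-2·u) du / ∫_{0}^{∞} e^(-2·u) du.
With ∫ e^(-2·u) du = -e^(-2·u)/2 + C, the region integral is 1/2 - e^(-1)/2 and the full one is 1/2.
This works out to P = 0.63212.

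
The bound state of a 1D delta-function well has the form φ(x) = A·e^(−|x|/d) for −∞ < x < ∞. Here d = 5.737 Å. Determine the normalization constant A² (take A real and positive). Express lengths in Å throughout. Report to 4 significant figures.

A^2 ≈ 0.1743 Å^(-1)

Require ∫ |φ|² dx = 1 over the whole domain.
∫|φ|² dx = A²·(d).
With d = 5.737: A² = 0.17431 and A = 0.41750.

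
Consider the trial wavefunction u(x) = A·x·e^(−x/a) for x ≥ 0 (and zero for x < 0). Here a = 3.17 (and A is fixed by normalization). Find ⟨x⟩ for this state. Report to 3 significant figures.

⟨x⟩ ≈ 4.76

The expectation value is the |u|²-weighted average of x: ∫ x|u|² dx.
With ∫₀^∞ x^3 e^(−αx) dx = 3!/α^4, since the A² factors cancel between numerator and denominator, ⟨x⟩ = 3·a/2.
With a = 3.17, ⟨x⟩ = 4.755.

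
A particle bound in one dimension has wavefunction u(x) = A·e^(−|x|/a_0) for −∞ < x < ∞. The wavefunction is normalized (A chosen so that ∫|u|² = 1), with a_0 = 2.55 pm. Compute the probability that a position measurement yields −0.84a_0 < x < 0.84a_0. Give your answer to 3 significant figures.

P = ∫_{−0.84a_0}^{0.84a_0} |u(x)|² dx.
Since A² = 1/(a_0), this is the region integral divided by the full normalization integral.
Both integrals are even about x = 0, so only the x ≥ 0 halves are needed (the factors of 2 cancel). Let t = x/a_0; then A² and the length scale cancel, so P = ∫_{0}^{0.84} e^(-2·t) dt ÷ ∫_{0}^{∞} e^(-2·t) dt.
Using ∫ e^(-2·t) dt = -e^(-2·t)/2, the numerator is 1/2 - e^(-42/25)/2 and the denominator is 1/2.
Taking the ratio, P = 0.8136.

P ≈ 0.814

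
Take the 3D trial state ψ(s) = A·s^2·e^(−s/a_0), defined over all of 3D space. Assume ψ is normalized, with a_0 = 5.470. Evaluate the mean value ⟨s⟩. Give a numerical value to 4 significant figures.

⟨s⟩ ≈ 19.15

The expectation value is the |ψ|²-weighted average of s: ∫ s|ψ|² 4πs² ds.
The ratio of the moment integral to the normalization integral gives ⟨s⟩ = 7·a_0/2.
Putting a_0 = 5.470 gives 19.145.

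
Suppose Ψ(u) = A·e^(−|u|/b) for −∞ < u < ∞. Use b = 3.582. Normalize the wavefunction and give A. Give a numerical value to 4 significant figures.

We need A² ∫|f|² du = 1, taking the integral from −∞ to ∞.
Carrying out the integral gives A² · b.
Setting this equal to 1 gives A² = 1/(b).
Plugging in b = 3.582 yields A = 0.52837.

A ≈ 0.5284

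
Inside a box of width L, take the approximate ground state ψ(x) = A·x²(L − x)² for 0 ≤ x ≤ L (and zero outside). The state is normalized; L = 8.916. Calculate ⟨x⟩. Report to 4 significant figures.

The expectation value is the |ψ|²-weighted average of x: ∫ x|ψ|² dx.
Expanding the polynomial and integrating term by term, the ratio of the moment integral to the normalization integral gives ⟨x⟩ = L/2.
With L = 8.916, ⟨x⟩ = 4.4580.

⟨x⟩ ≈ 4.458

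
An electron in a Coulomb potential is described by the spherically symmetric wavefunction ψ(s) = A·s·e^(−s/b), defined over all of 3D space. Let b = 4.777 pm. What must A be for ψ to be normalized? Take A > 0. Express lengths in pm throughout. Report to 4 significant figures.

We need A² ∫|f|² 4πs² ds = 1, taking the integral from 0 to ∞.
(Spherical symmetry: dV = 4πs² ds.)
Recall ∫₀^∞ s^m e^(−s/β) ds = m!·β^(m+1), the integral (without the A² prefactor) comes out to 3·π·b^5.
Hence A² = 1/[3·π·b^5].
With b = 4.777: A² = 0.000042653 and A = 0.0065309.

A ≈ 0.006531 pm^(-5/2)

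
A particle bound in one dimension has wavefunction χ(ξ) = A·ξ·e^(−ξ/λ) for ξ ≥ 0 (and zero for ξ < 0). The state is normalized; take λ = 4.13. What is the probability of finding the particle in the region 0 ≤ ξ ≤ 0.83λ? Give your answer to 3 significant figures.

P ≈ 0.232

P = ∫_{0}^{0.83λ} |χ(ξ)|² dξ.
With A² fixed by ∫|χ|² = 1, i.e. A² = (λ^3/4)^(−1), substitute and integrate.
Let u = ξ/λ; then A² and the length scale cancel, so P = ∫_{0}^{0.83} u^2·e^(-2·u) du ÷ ∫_{0}^{∞} u^2·e^(-2·u) du.
Using ∫ u^2·e^(-2·u) du = -(2·u^2 + 2·u + 1)·e^(-2·u)/4, the numerator is ≈ 0.058064 and the denominator is 1/4.
Taking the ratio, P = 0.2323.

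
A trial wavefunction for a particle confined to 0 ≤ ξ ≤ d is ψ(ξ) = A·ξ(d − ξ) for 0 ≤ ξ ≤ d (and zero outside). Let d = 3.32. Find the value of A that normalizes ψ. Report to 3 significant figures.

We need A² ∫|f|² dξ = 1, taking the integral from 0 to d.
Expanding the polynomial and integrating term by term, carrying out the integral gives A² · d^5/30.
Plugging in d = 3.32 yields A = 0.2727.

A ≈ 0.273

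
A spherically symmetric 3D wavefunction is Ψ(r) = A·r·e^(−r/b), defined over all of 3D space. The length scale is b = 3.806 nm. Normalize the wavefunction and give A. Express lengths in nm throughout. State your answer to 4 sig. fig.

A ≈ 0.01153 nm^(-5/2)

Require ∫ |Ψ|² 4πr² dr = 1 over the whole domain.
The angular integral contributes 4π, leaving ∫₀^∞ r²|Ψ|² dr.
With Ψ = A·r·e^(−r/b), the integral evaluates to A²·[3·π·b^5].
So A² = (3·π·b^5)^(−1).
Plugging in b = 3.806 yields A = 0.011526.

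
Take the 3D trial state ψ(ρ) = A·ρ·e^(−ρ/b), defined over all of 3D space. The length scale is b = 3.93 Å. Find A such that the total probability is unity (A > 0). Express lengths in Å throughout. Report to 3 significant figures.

Normalization requires ∫|ψ|² 4πρ² dρ = 1, integrated from 0 to ∞.
The angular integral contributes 4π, leaving ∫₀^∞ ρ²|ψ|² dρ.
∫|ψ|² 4πρ² dρ = A²·(3·π·b^5).
Setting this equal to 1 gives A² = 1/(3·π·b^5).
With b = 3.93: A² = 0.0001132 and A = 0.01064.

A ≈ 0.0106 Å^(-5/2)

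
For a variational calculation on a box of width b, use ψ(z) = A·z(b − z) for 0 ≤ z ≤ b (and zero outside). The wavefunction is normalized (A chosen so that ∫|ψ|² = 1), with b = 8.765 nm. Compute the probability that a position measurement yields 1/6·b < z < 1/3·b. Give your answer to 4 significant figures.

P = ∫_{1/6·b}^{1/3·b} |ψ(z)|² dz.
Since A² = 1/(b^5/30), this is the region integral divided by the full normalization integral.
Substituting u = z/b, A² and the length scale cancel in the ratio: P = ∫_{1/6}^{1/3} u^2·(1 - u)^2 du / ∫_{0}^{1} u^2·(1 - u)^2 du.
An antiderivative of u^2·(1 - u)^2 is u^3·(6·u^2 - 15·u + 10)/30; evaluating from 1/6 to 1/3 gives ≈ 0.00581276, while the full integral is 1/30.
Taking the ratio, P = 113/648.

P ≈ 0.1744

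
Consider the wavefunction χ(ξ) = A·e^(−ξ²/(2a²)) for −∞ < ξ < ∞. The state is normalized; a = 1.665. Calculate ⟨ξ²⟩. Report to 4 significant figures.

⟨ξ^2⟩ ≈ 1.386

The expectation value is the |χ|²-weighted average of ξ^2: ∫ ξ^2|χ|² dξ.
The ratio of the moment integral to the normalization integral gives ⟨ξ²⟩ = a^2/2.
Putting a = 1.665 gives 1.3861.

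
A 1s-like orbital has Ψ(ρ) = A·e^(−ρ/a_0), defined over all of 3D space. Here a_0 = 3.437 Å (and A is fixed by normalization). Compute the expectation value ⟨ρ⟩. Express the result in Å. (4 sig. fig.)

⟨ρ⟩ ≈ 5.156 Å

By definition ⟨ρ⟩ = ∫ ρ |Ψ(ρ)|² 4πρ² dρ.
With ∫₀^∞ ρ^3 e^(−αρ) dρ = 3!/α^4, the ratio of the moment integral to the normalization integral gives ⟨ρ⟩ = 3·a_0/2.
Putting a_0 = 3.437 gives 5.1555.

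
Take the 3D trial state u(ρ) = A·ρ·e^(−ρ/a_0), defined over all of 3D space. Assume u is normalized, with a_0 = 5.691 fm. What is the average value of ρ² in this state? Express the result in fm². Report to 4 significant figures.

The expectation value is the |u|²-weighted average of ρ^2: ∫ ρ^2|u|² 4πρ² dρ.
The ratio of the moment integral to the normalization integral gives ⟨ρ²⟩ = 15·a_0^2/2.
With a_0 = 5.691, ⟨ρ^2⟩ = 242.91.

⟨ρ^2⟩ ≈ 242.9 fm^2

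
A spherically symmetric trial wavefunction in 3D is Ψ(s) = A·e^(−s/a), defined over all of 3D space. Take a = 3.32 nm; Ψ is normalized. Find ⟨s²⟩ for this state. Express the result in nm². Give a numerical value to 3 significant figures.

⟨s²⟩ = ∫ s^2 |Ψ|² 4πs² ds over the full domain.
The ratio of the moment integral to the normalization integral gives ⟨s²⟩ = 3·a^2.
Putting a = 3.32 gives 33.07.

⟨s^2⟩ ≈ 33.1 nm^2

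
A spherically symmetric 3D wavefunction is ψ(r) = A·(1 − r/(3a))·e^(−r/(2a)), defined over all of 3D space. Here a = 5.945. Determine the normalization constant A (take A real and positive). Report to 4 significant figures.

We need A² ∫|f|² 4πr² dr = 1, taking the integral from 0 to ∞.
(Spherical symmetry: dV = 4πr² dr.)
Carrying out the integral gives A² · 8·π·a^3/3.
Hence A² = 1/[8·π·a^3/3].
With a = 5.945: A² = 0.00056810 and A = 0.023835.

A ≈ 0.02383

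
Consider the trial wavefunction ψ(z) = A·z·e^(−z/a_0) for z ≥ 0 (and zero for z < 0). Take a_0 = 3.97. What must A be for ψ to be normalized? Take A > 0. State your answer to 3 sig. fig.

A ≈ 0.253

The normalization condition is ∫|ψ|² dz = 1 from 0 to ∞.
With ∫₀^∞ z^2 e^(−αz) dz = 2!/α^3, ∫|ψ|² dz = A²·(a_0^3/4).
Setting this equal to 1 gives A² = 1/(a_0^3/4).
Plugging in a_0 = 3.97 yields A = 0.2528.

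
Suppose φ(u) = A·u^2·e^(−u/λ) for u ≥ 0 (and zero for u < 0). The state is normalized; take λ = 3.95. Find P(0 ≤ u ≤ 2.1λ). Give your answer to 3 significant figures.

|φ|² is the probability density, so P = ∫_{0}^{2.1λ} |φ|² du.
The normalization integral ∫|φ|²du over the whole domain equals 3·λ^5/4·A², and A² cancels in the ratio.
Let t = u/λ; then A² and the length scale cancel, so P = ∫_{0}^{2.1} t^4·e^(-2·t) dt ÷ ∫_{0}^{∞} t^4·e^(-2·t) dt.
With ∫ t^4·e^(-2·t) dt = -(t^4/2 + t^3 + 3·t^2/2 + 3·t/2 + 3/4)·e^(-2·t) + C, the region integral is ≈ 0.30763 and the full one is 3/4.
The result is P = 0.4102.

P ≈ 0.410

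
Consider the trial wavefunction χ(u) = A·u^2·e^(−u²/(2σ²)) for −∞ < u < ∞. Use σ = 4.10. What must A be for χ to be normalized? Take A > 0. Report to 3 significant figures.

Require ∫ |χ|² du = 1 over the whole domain.
With χ = A·u^2·e^(−u²/(2σ²)), the integral evaluates to A²·[3·√(π)·σ^5/4].
Setting this equal to 1 gives A² = 1/(3·√(π)·σ^5/4).
With σ = 4.10: A² = 0.0006493 and A = 0.02548.

A ≈ 0.0255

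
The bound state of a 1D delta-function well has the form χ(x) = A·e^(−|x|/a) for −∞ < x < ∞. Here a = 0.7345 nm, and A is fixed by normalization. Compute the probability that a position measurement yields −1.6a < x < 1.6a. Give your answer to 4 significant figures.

P ≈ 0.9592

The probability is P = ∫ |χ|² dx over [−1.6a, 1.6a].
Since A² = 1/(a), this is the region integral divided by the full normalization integral.
Both integrals are even about x = 0, so only the x ≥ 0 halves are needed (the factors of 2 cancel). In terms of u = x/a (A² and the length scale cancel between numerator and denominator), P = [∫_{0}^{1.6} e^(-2·u) du] / [∫_{0}^{∞} e^(-2·u) du].
With ∫ e^(-2·u) du = -e^(-2·u)/2 + C, the region integral is 1/2 - e^(-16/5)/2 and the full one is 1/2.
Taking the ratio, P = 0.95924.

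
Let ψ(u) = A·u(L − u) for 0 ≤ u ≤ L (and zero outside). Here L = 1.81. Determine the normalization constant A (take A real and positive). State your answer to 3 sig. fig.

A ≈ 1.24

Normalization requires ∫|ψ|² du = 1, integrated from 0 to L.
Expanding the polynomial and integrating term by term, the integral (without the A² prefactor) comes out to L^5/30.
So A² = (L^5/30)^(−1).
With L = 1.81: A² = 1.544 and A = 1.243.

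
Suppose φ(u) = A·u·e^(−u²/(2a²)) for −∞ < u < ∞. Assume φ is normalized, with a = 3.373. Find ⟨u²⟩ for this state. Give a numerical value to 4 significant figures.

⟨u²⟩ = ∫ u^2 |φ|² du over the full domain.
The ratio of the moment integral to the normalization integral gives ⟨u²⟩ = 3·a^2/2.
With a = 3.373, ⟨u^2⟩ = 17.066.

⟨u^2⟩ ≈ 17.07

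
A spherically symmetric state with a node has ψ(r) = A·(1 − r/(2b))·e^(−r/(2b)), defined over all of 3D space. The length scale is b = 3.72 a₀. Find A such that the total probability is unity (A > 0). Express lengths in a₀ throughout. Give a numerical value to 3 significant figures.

The normalization condition is ∫|ψ|² 4πr² dr = 1 from 0 to ∞.
Carrying out the integral gives A² · 8·π·b^3.
With b = 3.72: A² = 0.0007729 and A = 0.02780.

A ≈ 0.0278 a₀^(-3/2)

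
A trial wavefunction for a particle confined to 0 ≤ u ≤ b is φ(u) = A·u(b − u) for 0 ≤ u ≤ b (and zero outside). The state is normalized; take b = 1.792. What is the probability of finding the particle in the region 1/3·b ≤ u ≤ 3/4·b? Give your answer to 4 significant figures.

P ≈ 0.6866

|φ|² is the probability density, so P = ∫_{1/3·b}^{3/4·b} |φ|² du.
With A² fixed by ∫|φ|² = 1, i.e. A² = (b^5/30)^(−1), substitute and integrate.
Let t = u/b; then A² and the length scale cancel, so P = ∫_{1/3}^{3/4} t^2·(1 - t)^2 dt ÷ ∫_{0}^{1} t^2·(1 - t)^2 dt.
With ∫ t^2·(1 - t)^2 dt = t^3·(6·t^2 - 15·t + 10)/30 + C, the region integral is ≈ 0.0228869 and the full one is 1/30.
Taking the ratio, P = 0.68661.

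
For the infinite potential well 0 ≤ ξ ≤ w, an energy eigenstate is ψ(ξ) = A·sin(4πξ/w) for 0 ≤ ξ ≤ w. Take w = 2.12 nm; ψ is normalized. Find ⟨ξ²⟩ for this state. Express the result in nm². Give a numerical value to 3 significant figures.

The expectation value is the |ψ|²-weighted average of ξ^2: ∫ ξ^2|ψ|² dξ.
With ∫₀^w sin²(nπξ/w) dξ = w/2, the ratio of the moment integral to the normalization integral gives ⟨ξ²⟩ = -w^2/(32·π^2) + w^2/3.
With w = 2.12, ⟨ξ^2⟩ = 1.484.

⟨ξ^2⟩ ≈ 1.48 nm^2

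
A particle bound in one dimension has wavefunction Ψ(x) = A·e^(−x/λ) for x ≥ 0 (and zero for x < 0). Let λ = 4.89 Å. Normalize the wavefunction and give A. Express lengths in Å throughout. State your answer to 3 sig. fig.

A ≈ 0.640 Å^(-1/2)

The normalization condition is ∫|Ψ|² dx = 1 from 0 to ∞.
With ∫₀^∞ x^0 e^(−αx) dx = 0!/α^1, ∫|Ψ|² dx = A²·(λ/2).
Setting this equal to 1 gives A² = 1/(λ/2).
With λ = 4.89: A² = 0.4090 and A = 0.6395.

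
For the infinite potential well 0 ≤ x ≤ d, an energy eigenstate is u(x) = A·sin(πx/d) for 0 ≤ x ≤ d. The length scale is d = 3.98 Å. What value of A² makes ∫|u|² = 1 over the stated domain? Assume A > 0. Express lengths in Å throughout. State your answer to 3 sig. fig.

Normalization requires ∫|u|² dx = 1, integrated from 0 to d.
Using sin²θ = (1 − cos 2θ)/2, with u = A·sin(πx/d), the integral evaluates to A²·[d/2].
Hence A² = 1/[d/2].
Substituting d = 3.98 gives A² = 0.5025, so A = 0.7089.

A^2 ≈ 0.503 Å^(-1)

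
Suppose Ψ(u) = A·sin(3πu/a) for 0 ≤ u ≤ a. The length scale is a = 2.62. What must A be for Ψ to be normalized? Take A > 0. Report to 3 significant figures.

Require ∫ |Ψ|² du = 1 over the whole domain.
Using sin²θ = (1 − cos 2θ)/2, ∫|Ψ|² du = A²·(a/2).
So A² = (a/2)^(−1).
Substituting a = 2.62 gives A² = 0.7634, so A = 0.8737.

A ≈ 0.874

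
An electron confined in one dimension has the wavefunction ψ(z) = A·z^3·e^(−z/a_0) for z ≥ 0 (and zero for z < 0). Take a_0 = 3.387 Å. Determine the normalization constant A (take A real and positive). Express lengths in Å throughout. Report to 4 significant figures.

Normalization requires ∫|ψ|² dz = 1, integrated from 0 to ∞.
Carrying out the integral gives A² · 45·a_0^7/8.
Setting this equal to 1 gives A² = 1/(45·a_0^7/8).
Plugging in a_0 = 3.387 yields A = 0.0058964.

A ≈ 0.005896 Å^(-7/2)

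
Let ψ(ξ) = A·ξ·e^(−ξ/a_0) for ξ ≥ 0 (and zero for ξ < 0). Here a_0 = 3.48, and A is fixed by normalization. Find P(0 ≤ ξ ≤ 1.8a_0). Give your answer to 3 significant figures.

P = ∫_{0}^{1.8a_0} |ψ(ξ)|² dξ.
Since A² = 1/(a_0^3/4), this is the region integral divided by the full normalization integral.
In terms of u = ξ/a_0 (A² and the length scale cancel between numerator and denominator), P = [∫_{0}^{1.8} u^2·e^(-2·u) du] / [∫_{0}^{∞} u^2·e^(-2·u) du].
With ∫ u^2·e^(-2·u) du = -(2·u^2 + 2·u + 1)·e^(-2·u)/4 + C, the region integral is 1/4 - 277·e^(-18/5)/100 and the full one is 1/4.
Taking the ratio, P = 0.6973.

P ≈ 0.697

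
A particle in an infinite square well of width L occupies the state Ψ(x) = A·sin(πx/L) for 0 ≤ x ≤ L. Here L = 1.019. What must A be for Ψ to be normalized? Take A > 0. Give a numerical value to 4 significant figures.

The normalization condition is ∫|Ψ|² dx = 1 from 0 to L.
Carrying out the integral gives A² · L/2.
So A² = (L/2)^(−1).
Substituting L = 1.019 gives A² = 1.9627, so A = 1.4010.

A ≈ 1.401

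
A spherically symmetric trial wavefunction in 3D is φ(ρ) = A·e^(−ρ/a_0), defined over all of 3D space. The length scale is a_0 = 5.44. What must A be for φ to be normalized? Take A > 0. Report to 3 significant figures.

A ≈ 0.0445

Normalization requires ∫|φ|² 4πρ² dρ = 1, integrated from 0 to ∞.
In 3D with spherical symmetry the volume element is 4πρ² dρ.
∫|φ|² 4πρ² dρ = A²·(π·a_0^3).
Hence A² = 1/[π·a_0^3].
Substituting a_0 = 5.44 gives A² = 0.001977, so A = 0.04447.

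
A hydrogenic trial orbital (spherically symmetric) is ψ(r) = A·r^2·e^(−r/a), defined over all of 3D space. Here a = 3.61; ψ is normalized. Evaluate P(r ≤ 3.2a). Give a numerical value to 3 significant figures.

P ≈ 0.458

Integrate the radial probability density 4πr²|ψ|² over r ≤ 3.2a.
Normalization gives A² = 1/(45·π·a^7/2).
Let u = r/a; then A², 4π and the length scale all cancel, so P = ∫_{0}^{3.2} u^6·e^(-2·u) du ÷ ∫_{0}^{∞} u^6·e^(-2·u) du.
Using ∫ u^6·e^(-2·u) du = -(4·u^6 + 12·u^5 + 30·u^4 + 60·u^3 + 90·u^2 + 90·u + 45)·e^(-2·u)/8, the numerator is ≈ 2.5744 and the denominator is 45/8.
This evaluates to P = 0.4577.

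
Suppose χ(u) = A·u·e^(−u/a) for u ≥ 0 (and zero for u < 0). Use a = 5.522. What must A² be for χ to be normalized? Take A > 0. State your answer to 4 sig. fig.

We need A² ∫|f|² du = 1, taking the integral from 0 to ∞.
Using ∫₀^∞ uⁿ e^(−αu) du = n!/αⁿ⁺¹, with χ = A·u·e^(−u/a), the integral evaluates to A²·[a^3/4].
Setting this equal to 1 gives A² = 1/(a^3/4).
With a = 5.522: A² = 0.023756 and A = 0.15413.

A^2 ≈ 0.02376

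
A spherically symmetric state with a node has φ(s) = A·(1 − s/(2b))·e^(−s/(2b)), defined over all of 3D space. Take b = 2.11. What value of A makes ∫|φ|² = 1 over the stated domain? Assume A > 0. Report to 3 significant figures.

We need A² ∫|f|² 4πs² ds = 1, taking the integral from 0 to ∞.
Recall ∫₀^∞ s^m e^(−s/β) ds = m!·β^(m+1), ∫|φ|² 4πs² ds = A²·(8·π·b^3).
So A² = (8·π·b^3)^(−1).
Plugging in b = 2.11 yields A = 0.06508.

A ≈ 0.0651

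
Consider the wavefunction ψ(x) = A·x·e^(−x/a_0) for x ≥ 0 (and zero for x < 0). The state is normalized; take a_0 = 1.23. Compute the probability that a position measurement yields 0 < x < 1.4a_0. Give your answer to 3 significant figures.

P = ∫_{0}^{1.4a_0} |ψ(x)|² dx.
The normalization integral ∫|ψ|²dx over the whole domain equals a_0^3/4·A², and A² cancels in the ratio.
Let u = x/a_0; then A² and the length scale cancel, so P = ∫_{0}^{1.4} u^2·e^(-2·u) du ÷ ∫_{0}^{∞} u^2·e^(-2·u) du.
An antiderivative of u^2·e^(-2·u) is -(2·u^2 + 2·u + 1)·e^(-2·u)/4; evaluating from 0 to 1.4 gives 1/4 - 193·e^(-14/5)/100, while the full integral is 1/4.
The result is P = 0.5305.

P ≈ 0.531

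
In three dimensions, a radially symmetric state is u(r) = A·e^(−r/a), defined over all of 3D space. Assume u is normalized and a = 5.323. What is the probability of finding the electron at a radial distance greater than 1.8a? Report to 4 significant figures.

P = ∫ |u|² 4πr² dr over r > 1.8a.
A² is fixed by ∫₀^∞ 4πr²|u|² dr = 1, i.e. A² = (π·a^3)^(−1).
In terms of t = r/a (A², 4π and the length scale all cancel between numerator and denominator), P = [∫_{1.8}^{∞} t^2·e^(-2·t) dt] / [∫_{0}^{∞} t^2·e^(-2·t) dt].
Using ∫ t^2·e^(-2·t) dt = -(2·t^2 + 2·t + 1)·e^(-2·t)/4, the numerator is 277·e^(-18/5)/100 and the denominator is 1/4.
This evaluates to P = 0.30275.

P ≈ 0.3027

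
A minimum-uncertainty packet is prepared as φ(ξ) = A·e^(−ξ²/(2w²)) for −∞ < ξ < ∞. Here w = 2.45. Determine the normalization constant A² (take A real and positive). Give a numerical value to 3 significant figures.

Normalization requires ∫|φ|² dξ = 1, integrated from −∞ to ∞.
∫|φ|² dξ = A²·(√(π)·w).
Substituting w = 2.45 gives A² = 0.2303, so A = 0.4799.

A^2 ≈ 0.230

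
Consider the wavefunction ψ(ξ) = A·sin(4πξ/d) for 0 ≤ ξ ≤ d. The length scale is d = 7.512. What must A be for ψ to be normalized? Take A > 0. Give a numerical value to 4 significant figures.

We need A² ∫|f|² dξ = 1, taking the integral from 0 to d.
∫|ψ|² dξ = A²·(d/2).
Plugging in d = 7.512 yields A = 0.51599.

A ≈ 0.5160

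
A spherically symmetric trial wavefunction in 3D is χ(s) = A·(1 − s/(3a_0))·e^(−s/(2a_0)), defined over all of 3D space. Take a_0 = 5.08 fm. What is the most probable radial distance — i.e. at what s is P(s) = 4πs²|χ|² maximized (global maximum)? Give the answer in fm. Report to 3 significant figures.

s ≈ 5.08 fm

Differentiate P(s) = 4πs²|χ|² with respect to s and set to zero.
This gives s = a_0.
With a_0 = 5.08, the most probable radial distance is 5.080 fm.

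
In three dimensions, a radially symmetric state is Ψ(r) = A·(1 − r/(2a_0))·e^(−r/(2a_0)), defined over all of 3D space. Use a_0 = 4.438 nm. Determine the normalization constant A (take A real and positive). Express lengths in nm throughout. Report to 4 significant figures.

Require ∫ |Ψ|² 4πr² dr = 1 over the whole domain.
Carrying out the integral gives A² · 8·π·a_0^3.
So A² = (8·π·a_0^3)^(−1).
Substituting a_0 = 4.438 gives A² = 0.00045520, so A = 0.021335.

A ≈ 0.02134 nm^(-3/2)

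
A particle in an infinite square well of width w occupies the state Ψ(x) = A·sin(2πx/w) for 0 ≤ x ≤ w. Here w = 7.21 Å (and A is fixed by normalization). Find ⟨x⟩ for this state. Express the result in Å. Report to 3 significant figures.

⟨x⟩ ≈ 3.61 Å

By definition ⟨x⟩ = ∫ x |Ψ(x)|² dx.
The ratio of the moment integral to the normalization integral gives ⟨x⟩ = w/2.
With w = 7.21, ⟨x⟩ = 3.605.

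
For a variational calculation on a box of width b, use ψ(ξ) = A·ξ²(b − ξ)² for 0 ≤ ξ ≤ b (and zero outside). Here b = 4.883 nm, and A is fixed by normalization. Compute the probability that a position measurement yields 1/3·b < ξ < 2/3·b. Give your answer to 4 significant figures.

|ψ|² is the probability density, so P = ∫_{1/3·b}^{2/3·b} |ψ|² dξ.
The normalization integral ∫|ψ|²dξ over the whole domain equals b^9/630·A², and A² cancels in the ratio.
Let u = ξ/b; then A² and the length scale cancel, so P = ∫_{1/3}^{2/3} u^4·(1 - u)^4 du ÷ ∫_{0}^{1} u^4·(1 - u)^4 du.
An antiderivative of u^4·(1 - u)^4 is u^5·(70·u^4 - 315·u^3 + 540·u^2 - 420·u + 126)/630; evaluating from 1/3 to 2/3 gives ≈ 0.00112747, while the full integral is 1/630.
The result is P = 0.71031.

P ≈ 0.7103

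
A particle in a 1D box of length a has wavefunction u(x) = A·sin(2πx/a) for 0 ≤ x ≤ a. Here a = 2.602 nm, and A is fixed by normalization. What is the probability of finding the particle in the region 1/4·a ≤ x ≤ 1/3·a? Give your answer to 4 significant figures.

|u|² is the probability density, so P = ∫_{1/4·a}^{1/3·a} |u|² dx.
With A² fixed by ∫|u|² = 1, i.e. A² = (a/2)^(−1), substitute and integrate.
Let t = x/a; then A² and the length scale cancel, so P = ∫_{1/4}^{1/3} sin(2·π·t)^2 dt ÷ ∫_{0}^{1} sin(2·π·t)^2 dt.
An antiderivative of sin(2·π·t)^2 is t/2 - sin(4·π·t)/(8·π); evaluating from 1/4 to 1/3 gives √(3)/(16·π) + 1/24, while the full integral is 1/2.
This works out to P = (√(3)/8 + π/12)/π.

P ≈ 0.1522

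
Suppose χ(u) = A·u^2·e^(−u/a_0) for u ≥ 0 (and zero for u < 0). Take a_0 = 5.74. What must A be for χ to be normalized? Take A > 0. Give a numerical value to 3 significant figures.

A ≈ 0.0146

We need A² ∫|f|² du = 1, taking the integral from 0 to ∞.
With χ = A·u^2·e^(−u/a_0), the integral evaluates to A²·[3·a_0^5/4].
So A² = (3·a_0^5/4)^(−1).
Plugging in a_0 = 5.74 yields A = 0.01463.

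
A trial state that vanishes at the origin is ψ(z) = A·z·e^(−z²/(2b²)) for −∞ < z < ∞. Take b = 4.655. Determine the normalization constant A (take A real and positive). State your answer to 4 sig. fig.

Normalization requires ∫|ψ|² dz = 1, integrated from −∞ to ∞.
Using the Gaussian integral ∫_{−∞}^{∞} e^(−αz²) dz = √(π/α), the integral (without the A² prefactor) comes out to √(π)·b^3/2.
With b = 4.655: A² = 0.011187 and A = 0.10577.

A ≈ 0.1058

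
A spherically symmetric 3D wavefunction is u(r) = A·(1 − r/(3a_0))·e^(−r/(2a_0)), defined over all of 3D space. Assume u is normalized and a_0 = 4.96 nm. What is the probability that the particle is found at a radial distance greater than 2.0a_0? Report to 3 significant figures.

P ≈ 0.677

With dV = 4πr²dr, the probability is ∫|u|² dV over r > 2.0a_0.
A² is fixed by ∫₀^∞ 4πr²|u|² dr = 1, i.e. A² = (8·π·a_0^3/3)^(−1).
Substituting t = r/a_0, A², 4π and the length scale all cancel in the ratio: P = ∫_{2.0}^{∞} t^2·(1 - t/3)^2·e^(-t) dt / ∫_{0}^{∞} t^2·(1 - t/3)^2·e^(-t) dt.
With ∫ t^2·(1 - t/3)^2·e^(-t) dt = (-t^4 + 2·t^3 - 3·t^2 - 6·t - 6)·e^(-t)/9 + C, the region integral is 10·e^(-2)/3 and the full one is 2/3.
This evaluates to P = 0.6767.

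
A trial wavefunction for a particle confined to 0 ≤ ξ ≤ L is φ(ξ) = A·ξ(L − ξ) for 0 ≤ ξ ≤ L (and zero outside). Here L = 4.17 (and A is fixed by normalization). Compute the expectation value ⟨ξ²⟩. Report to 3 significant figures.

⟨ξ²⟩ = ∫ ξ^2 |φ|² dξ over the full domain.
Expanding the polynomial and integrating term by term, since the A² factors cancel between numerator and denominator, ⟨ξ²⟩ = 2·L^2/7.
With L = 4.17, ⟨ξ^2⟩ = 4.968.

⟨ξ^2⟩ ≈ 4.97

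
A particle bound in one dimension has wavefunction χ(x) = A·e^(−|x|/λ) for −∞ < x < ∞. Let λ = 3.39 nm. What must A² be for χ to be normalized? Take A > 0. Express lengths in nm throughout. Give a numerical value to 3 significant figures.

Normalization requires ∫|χ|² dx = 1, integrated from −∞ to ∞.
Recall ∫₀^∞ x^m e^(−x/β) dx = m!·β^(m+1), the integral (without the A² prefactor) comes out to λ.
Hence A² = 1/[λ].
Substituting λ = 3.39 gives A² = 0.2950, so A = 0.5431.

A^2 ≈ 0.295 nm^(-1)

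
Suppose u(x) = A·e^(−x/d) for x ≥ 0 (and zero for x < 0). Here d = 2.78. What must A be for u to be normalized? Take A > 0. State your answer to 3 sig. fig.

We need A² ∫|f|² dx = 1, taking the integral from 0 to ∞.
The integral (without the A² prefactor) comes out to d/2.
Setting this equal to 1 gives A² = 1/(d/2).
Substituting d = 2.78 gives A² = 0.7194, so A = 0.8482.

A ≈ 0.848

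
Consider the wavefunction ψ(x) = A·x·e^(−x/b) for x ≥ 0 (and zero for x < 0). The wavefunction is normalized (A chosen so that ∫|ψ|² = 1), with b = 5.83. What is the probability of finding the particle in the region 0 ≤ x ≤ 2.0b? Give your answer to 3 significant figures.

P ≈ 0.762

P = ∫_{0}^{2.0b} |ψ(x)|² dx.
Since A² = 1/(b^3/4), this is the region integral divided by the full normalization integral.
Substituting u = x/b, A² and the length scale cancel in the ratio: P = ∫_{0}^{2.0} u^2·e^(-2·u) du / ∫_{0}^{∞} u^2·e^(-2·u) du.
With ∫ u^2·e^(-2·u) du = -(2·u^2 + 2·u + 1)·e^(-2·u)/4 + C, the region integral is 1/4 - 13·e^(-4)/4 and the full one is 1/4.
Evaluating gives P = 0.7619.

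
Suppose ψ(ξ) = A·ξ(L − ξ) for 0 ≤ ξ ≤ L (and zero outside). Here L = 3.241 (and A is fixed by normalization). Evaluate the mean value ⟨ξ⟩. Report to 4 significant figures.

⟨ξ⟩ ≈ 1.621

By definition ⟨ξ⟩ = ∫ ξ |ψ(ξ)|² dξ.
The ratio of the moment integral to the normalization integral gives ⟨ξ⟩ = L/2.
With L = 3.241, ⟨ξ⟩ = 1.6205.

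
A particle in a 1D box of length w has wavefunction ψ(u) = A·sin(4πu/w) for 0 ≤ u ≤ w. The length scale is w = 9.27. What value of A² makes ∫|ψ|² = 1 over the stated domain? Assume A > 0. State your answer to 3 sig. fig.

A^2 ≈ 0.216

Require ∫ |ψ|² du = 1 over the whole domain.
With ∫₀^w sin²(nπu/w) du = w/2, ∫|ψ|² du = A²·(w/2).
Setting this equal to 1 gives A² = 1/(w/2).
Substituting w = 9.27 gives A² = 0.2157, so A = 0.4645.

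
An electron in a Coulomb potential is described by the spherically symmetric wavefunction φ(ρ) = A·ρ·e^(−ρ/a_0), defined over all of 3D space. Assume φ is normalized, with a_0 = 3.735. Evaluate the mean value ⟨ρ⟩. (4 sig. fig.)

The expectation value is the |φ|²-weighted average of ρ: ∫ ρ|φ|² 4πρ² dρ.
Since the A² factors cancel between numerator and denominator, ⟨ρ⟩ = 5·a_0/2.
With a_0 = 3.735, ⟨ρ⟩ = 9.3375.

⟨ρ⟩ ≈ 9.338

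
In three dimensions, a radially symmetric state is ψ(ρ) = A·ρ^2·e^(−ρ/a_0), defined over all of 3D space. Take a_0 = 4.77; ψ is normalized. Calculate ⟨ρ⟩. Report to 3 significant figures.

⟨ρ⟩ ≈ 16.7

By definition ⟨ρ⟩ = ∫ ρ |ψ(ρ)|² 4πρ² dρ.
Using ∫₀^∞ ρⁿ e^(−αρ) dρ = n!/αⁿ⁺¹, the ratio of the moment integral to the normalization integral gives ⟨ρ⟩ = 7·a_0/2.
With a_0 = 4.77, ⟨ρ⟩ = 16.70.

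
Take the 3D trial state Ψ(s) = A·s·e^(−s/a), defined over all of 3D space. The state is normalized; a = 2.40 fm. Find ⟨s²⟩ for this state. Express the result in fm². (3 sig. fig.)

⟨s^2⟩ ≈ 43.2 fm^2

By definition ⟨s²⟩ = ∫ s^2 |Ψ(s)|² 4πs² ds.
Using ∫₀^∞ sⁿ e^(−αs) ds = n!/αⁿ⁺¹, evaluating both integrals, ⟨s²⟩ = 15·a^2/2.
Putting a = 2.40 gives 43.20.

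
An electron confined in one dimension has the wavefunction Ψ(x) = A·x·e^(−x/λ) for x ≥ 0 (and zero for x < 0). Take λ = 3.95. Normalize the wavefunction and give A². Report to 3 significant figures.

A^2 ≈ 0.0649

The normalization condition is ∫|Ψ|² dx = 1 from 0 to ∞.
With ∫₀^∞ x^2 e^(−αx) dx = 2!/α^3, with Ψ = A·x·e^(−x/λ), the integral evaluates to A²·[λ^3/4].
Setting this equal to 1 gives A² = 1/(λ^3/4).
Plugging in λ = 3.95 yields A = 0.2548.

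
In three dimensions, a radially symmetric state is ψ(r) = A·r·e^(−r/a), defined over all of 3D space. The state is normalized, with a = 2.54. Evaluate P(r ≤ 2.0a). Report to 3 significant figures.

With dV = 4πr²dr, the probability is ∫|ψ|² dV over r ≤ 2.0a.
The full normalization integral is A²·[3·π·a^5] = 1, fixing A².
Let u = r/a; then A², 4π and the length scale all cancel, so P = ∫_{0}^{2.0} u^4·e^(-2·u) du ÷ ∫_{0}^{∞} u^4·e^(-2·u) du.
An antiderivative of u^4·e^(-2·u) is -(u^4/2 + u^3 + 3·u^2/2 + 3·u/2 + 3/4)·e^(-2·u); evaluating from 0 to 2.0 gives 3/4 - 103·e^(-4)/4, while the full integral is 3/4.
This evaluates to P = 0.3712.

P ≈ 0.371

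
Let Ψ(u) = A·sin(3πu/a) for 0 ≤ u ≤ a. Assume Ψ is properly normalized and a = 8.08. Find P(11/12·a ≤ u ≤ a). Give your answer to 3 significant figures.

The probability is P = ∫ |Ψ|² du over [11/12·a, a].
Since A² = 1/(a/2), this is the region integral divided by the full normalization integral.
Substituting t = u/a, A² and the length scale cancel in the ratio: P = ∫_{11/12}^{1} sin(3·π·t)^2 dt / ∫_{0}^{1} sin(3·π·t)^2 dt.
Using ∫ sin(3·π·t)^2 dt = t/2 - sin(6·π·t)/(12·π), the numerator is 1/24 - 1/(12·π) and the denominator is 1/2.
Evaluating gives P = (-2 + π)/(12·π).

P ≈ 0.0303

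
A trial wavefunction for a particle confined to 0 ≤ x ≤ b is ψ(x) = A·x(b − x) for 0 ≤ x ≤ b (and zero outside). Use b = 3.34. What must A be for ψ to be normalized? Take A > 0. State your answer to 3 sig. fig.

Normalization requires ∫|ψ|² dx = 1, integrated from 0 to b.
Expanding the polynomial and integrating term by term, with ψ = A·x(b − x), the integral evaluates to A²·[b^5/30].
Hence A² = 1/[b^5/30].
Substituting b = 3.34 gives A² = 0.07218, so A = 0.2687.

A ≈ 0.269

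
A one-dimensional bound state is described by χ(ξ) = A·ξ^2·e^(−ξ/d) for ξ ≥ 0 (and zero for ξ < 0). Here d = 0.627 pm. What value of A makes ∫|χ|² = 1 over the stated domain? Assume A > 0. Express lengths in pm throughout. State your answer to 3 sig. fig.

A ≈ 3.71 pm^(-5/2)

Require ∫ |χ|² dξ = 1 over the whole domain.
∫|χ|² dξ = A²·(3·d^5/4).
So A² = (3·d^5/4)^(−1).
Plugging in d = 0.627 yields A = 3.709.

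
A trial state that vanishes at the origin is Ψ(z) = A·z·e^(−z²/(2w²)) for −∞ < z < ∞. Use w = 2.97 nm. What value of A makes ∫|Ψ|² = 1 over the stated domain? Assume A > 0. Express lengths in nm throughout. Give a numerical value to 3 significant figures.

A ≈ 0.208 nm^(-3/2)

The normalization condition is ∫|Ψ|² dz = 1 from −∞ to ∞.
The integral (without the A² prefactor) comes out to √(π)·w^3/2.
Setting this equal to 1 gives A² = 1/(√(π)·w^3/2).
Substituting w = 2.97 gives A² = 0.04307, so A = 0.2075.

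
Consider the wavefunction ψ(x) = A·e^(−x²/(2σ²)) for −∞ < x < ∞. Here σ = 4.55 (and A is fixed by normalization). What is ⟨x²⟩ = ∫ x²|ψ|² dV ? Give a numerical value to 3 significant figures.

By definition ⟨x²⟩ = ∫ x^2 |ψ(x)|² dx.
Evaluating both integrals, ⟨x²⟩ = σ^2/2.
With σ = 4.55, ⟨x^2⟩ = 10.35.

⟨x^2⟩ ≈ 10.4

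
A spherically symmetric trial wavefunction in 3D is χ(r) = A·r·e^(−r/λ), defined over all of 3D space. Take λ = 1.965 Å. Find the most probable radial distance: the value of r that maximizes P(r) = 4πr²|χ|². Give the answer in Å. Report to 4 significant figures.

r ≈ 3.930 Å

Differentiate P(r) = 4πr²|χ|² with respect to r and set to zero.
This gives r = 2·λ.
With λ = 1.965, the most probable radial distance is 3.9300 Å.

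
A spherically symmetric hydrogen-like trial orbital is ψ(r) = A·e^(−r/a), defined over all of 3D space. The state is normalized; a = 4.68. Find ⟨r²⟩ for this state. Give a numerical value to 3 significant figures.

⟨r^2⟩ ≈ 65.7

⟨r²⟩ = ∫ r^2 |ψ|² 4πr² dr over the full domain.
Using ∫₀^∞ rⁿ e^(−αr) dr = n!/αⁿ⁺¹, since the A² factors cancel between numerator and denominator, ⟨r²⟩ = 3·a^2.
Putting a = 4.68 gives 65.71.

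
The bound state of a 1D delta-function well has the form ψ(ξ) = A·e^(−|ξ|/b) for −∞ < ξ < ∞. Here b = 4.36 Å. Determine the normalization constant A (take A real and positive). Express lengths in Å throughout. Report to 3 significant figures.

A ≈ 0.479 Å^(-1/2)

Normalization requires ∫|ψ|² dξ = 1, integrated from −∞ to ∞.
Using ∫₀^∞ ξⁿ e^(−αξ) dξ = n!/αⁿ⁺¹, ∫|ψ|² dξ = A²·(b).
Setting this equal to 1 gives A² = 1/(b).
Substituting b = 4.36 gives A² = 0.2294, so A = 0.4789.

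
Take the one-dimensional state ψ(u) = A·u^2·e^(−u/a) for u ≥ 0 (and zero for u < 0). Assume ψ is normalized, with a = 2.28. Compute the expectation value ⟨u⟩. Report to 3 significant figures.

⟨u⟩ ≈ 5.70

By definition ⟨u⟩ = ∫ u |ψ(u)|² du.
Recall ∫₀^∞ u^m e^(−u/β) du = m!·β^(m+1), the ratio of the moment integral to the normalization integral gives ⟨u⟩ = 5·a/2.
Putting a = 2.28 gives 5.700.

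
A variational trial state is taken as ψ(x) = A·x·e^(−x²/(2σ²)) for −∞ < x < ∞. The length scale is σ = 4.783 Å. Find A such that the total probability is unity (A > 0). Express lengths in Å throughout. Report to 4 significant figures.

A ≈ 0.1015 Å^(-3/2)

We need A² ∫|f|² dx = 1, taking the integral from −∞ to ∞.
With ∫_{−∞}^{∞} x^(2m) e^(−αx²) dx = (2m−1)!!·√π / (2^m α^(m+1/2)), the integral (without the A² prefactor) comes out to √(π)·σ^3/2.
So A² = (√(π)·σ^3/2)^(−1).
With σ = 4.783: A² = 0.010312 and A = 0.10155.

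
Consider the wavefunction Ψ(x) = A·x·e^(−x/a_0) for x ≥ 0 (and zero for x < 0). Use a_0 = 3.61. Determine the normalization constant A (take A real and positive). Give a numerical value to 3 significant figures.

Require ∫ |Ψ|² dx = 1 over the whole domain.
With Ψ = A·x·e^(−x/a_0), the integral evaluates to A²·[a_0^3/4].
So A² = (a_0^3/4)^(−1).
With a_0 = 3.61: A² = 0.08502 and A = 0.2916.

A ≈ 0.292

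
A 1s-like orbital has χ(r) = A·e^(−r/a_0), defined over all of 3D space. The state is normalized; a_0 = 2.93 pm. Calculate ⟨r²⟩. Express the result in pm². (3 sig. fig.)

By definition ⟨r²⟩ = ∫ r^2 |χ(r)|² 4πr² dr.
The ratio of the moment integral to the normalization integral gives ⟨r²⟩ = 3·a_0^2.
With a_0 = 2.93, ⟨r^2⟩ = 25.75.

⟨r^2⟩ ≈ 25.8 pm^2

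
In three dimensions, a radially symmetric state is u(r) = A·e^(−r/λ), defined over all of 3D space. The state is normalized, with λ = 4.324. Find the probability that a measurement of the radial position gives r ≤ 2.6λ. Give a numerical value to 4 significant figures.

Integrate the radial probability density 4πr²|u|² over r ≤ 2.6λ.
Normalization gives A² = 1/(π·λ^3).
In terms of t = r/λ (A², 4π and the length scale all cancel between numerator and denominator), P = [∫_{0}^{2.6} t^2·e^(-2·t) dt] / [∫_{0}^{∞} t^2·e^(-2·t) dt].
Using ∫ t^2·e^(-2·t) dt = -(2·t^2 + 2·t + 1)·e^(-2·t)/4, the numerator is 1/4 - 493·e^(-26/5)/100 and the denominator is 1/4.
This evaluates to P = 0.89121.

P ≈ 0.8912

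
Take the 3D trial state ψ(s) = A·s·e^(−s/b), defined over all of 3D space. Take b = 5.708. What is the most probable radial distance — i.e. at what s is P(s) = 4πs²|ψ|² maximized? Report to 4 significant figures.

Set d/ds [P(s) = 4πs²|ψ|²] = 0 and solve for s > 0.
This gives s = 2·b.
With b = 5.708, the most probable radial distance is 11.416.

s ≈ 11.42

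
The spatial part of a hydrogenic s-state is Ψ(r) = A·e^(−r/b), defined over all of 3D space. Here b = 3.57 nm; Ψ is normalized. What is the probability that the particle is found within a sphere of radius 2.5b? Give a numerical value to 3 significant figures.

P ≈ 0.875

P = ∫ |Ψ|² 4πr² dr over r ≤ 2.5b.
Normalization gives A² = 1/(π·b^3).
Let u = r/b; then A², 4π and the length scale all cancel, so P = ∫_{0}^{2.5} u^2·e^(-2·u) du ÷ ∫_{0}^{∞} u^2·e^(-2·u) du.
Using ∫ u^2·e^(-2·u) du = -(2·u^2 + 2·u + 1)·e^(-2·u)/4, the numerator is 1/4 - 37·e^(-5)/8 and the denominator is 1/4.
Taking the ratio yields P = 0.8753.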